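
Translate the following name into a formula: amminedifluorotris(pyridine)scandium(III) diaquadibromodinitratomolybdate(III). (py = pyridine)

[ScF2(NH3)(py)3][MoBr2(H2O)2(NO3)2]

Cation [Sc…]: ligand charges -2, Sc(III) ⇒ ion charge 1+.
Anion [Mo…]: ligand charges -4, Mo(III) ⇒ ion charge 1−.
One 1+ cation balances one 1− anion.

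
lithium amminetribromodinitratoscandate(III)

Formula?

Li2[ScBr3(NH3)(NO3)2]

Ligands: 1 ammine (NH3, neutral), 3 bromo (Br, -1), 2 nitrato (NO3, -1). Ligand charge sum = -5.
Charge balance with lithium (+1) requires 1 complex ion per 2 lithium.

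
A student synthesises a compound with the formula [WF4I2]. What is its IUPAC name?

There is no counter-ion, so the complex is neutral overall.
Ligand charges: 2×iodo (-1 each), 4×fluoro (-1 each); total -6. So W + (-6) = 0, giving W = +6.
Ligands are named alphabetically: fluoro before iodo.

tetrafluorodiiodotungsten(VI)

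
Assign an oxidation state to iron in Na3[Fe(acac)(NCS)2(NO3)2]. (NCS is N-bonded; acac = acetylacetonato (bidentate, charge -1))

+2

3 sodium outside the brackets (+1 each) → the complex ion is 3−.
Ligand charges: 2×NCS = -2; 2×NO3 = -2; 1×acac = -1; sum -5.
Fe + (-5) = 3− ⇒ Fe is +2.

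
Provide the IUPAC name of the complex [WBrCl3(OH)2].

bromotrichlorodihydroxotungsten(VI)

There is no counter-ion, so the complex is neutral overall.
Ligand charges: 2×hydroxo (-1 each), 3×chloro (-1 each), 1×bromo (-1 each); total -6. So W + (-6) = 0, giving W = +6.
Ligands are named alphabetically: bromo before chloro before hydroxo.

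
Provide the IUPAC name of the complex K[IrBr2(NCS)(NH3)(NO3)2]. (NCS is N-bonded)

potassium amminedibromoisothiocyanatodinitratoiridate(IV)

The 1 potassium counter-ion carries a total charge of +1, so each complex ion is 1−.
Ligand charges: 2×nitrato (-1 each), 1×isothiocyanato (-1 each), 2×bromo (-1 each), 1×ammine (neutral); total -5. So Ir + (-5) = 1−, giving Ir = +4.
The complex ion is anionic, so iridium takes the -ate form iridate(IV).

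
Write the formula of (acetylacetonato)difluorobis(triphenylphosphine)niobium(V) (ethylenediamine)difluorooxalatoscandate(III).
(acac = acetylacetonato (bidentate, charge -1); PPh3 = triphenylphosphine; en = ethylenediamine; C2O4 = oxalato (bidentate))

[Nb(acac)F2(PPh3)2][Sc(C2O4)(en)F2]2

Cation [Nb…]: ligand charges -3, Nb(V) ⇒ ion charge 2+.
Anion [Sc…]: ligand charges -4, Sc(III) ⇒ ion charge 1−.
One 2+ cation requires 2 of the 1− anion.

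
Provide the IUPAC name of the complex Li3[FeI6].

lithium hexaiodoferrate(III)

The 3 lithium counter-ions carry a total charge of +3, so each complex ion is 3−.
Ligand charges: 6×iodo (-1 each); total -6. So Fe + (-6) = 3−, giving Fe = +3.
The complex ion is anionic, so iron takes the -ate form ferrate(III).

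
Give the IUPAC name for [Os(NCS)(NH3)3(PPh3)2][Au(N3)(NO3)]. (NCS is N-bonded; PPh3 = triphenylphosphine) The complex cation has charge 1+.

Both ions are complex: the cation is named first with the plain metal name, the anion second with the -ate form; each ion's ligands are alphabetised independently.
The complex cation is given as 1+; its ligand charges sum to -1, so Os = +2.
A 1:1 salt means the anion carries the equal and opposite charge, 1−.
Anion: ligand charges sum to -2; for the ion to be 1−, Au = +1.

triammineisothiocyanatobis(triphenylphosphine)osmium(II) azidonitratoaurate(I)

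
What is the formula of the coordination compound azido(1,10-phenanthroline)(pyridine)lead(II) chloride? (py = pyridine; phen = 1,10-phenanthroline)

[Pb(N3)(phen)(py)]Cl

Ligands: 1 pyridine (py, neutral), 1 azido (N3, -1), 1 1,10-phenanthroline (phen, neutral). Ligand charge sum = -1.
With Pb in oxidation state +2, the complex ion is [Pb...]^1+.
Charge balance with chloride (-1) requires 1 complex ion per 1 chloride.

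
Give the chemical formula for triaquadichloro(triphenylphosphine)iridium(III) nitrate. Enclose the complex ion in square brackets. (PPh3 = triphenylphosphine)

[IrCl2(H2O)3(PPh3)]NO3

Ligands: 2 chloro (Cl, -1), 3 aqua (H2O, neutral), 1 triphenylphosphine (PPh3, neutral). Ligand charge sum = -2.
With Ir in oxidation state +3, the complex ion is [Ir...]^1+.
Charge balance with nitrate (-1) requires 1 complex ion per 1 nitrate.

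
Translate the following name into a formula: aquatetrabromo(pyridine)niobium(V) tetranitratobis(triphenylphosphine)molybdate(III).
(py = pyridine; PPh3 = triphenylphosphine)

Cation [Nb…]: ligand charges -4, Nb(V) ⇒ ion charge 1+.
Anion [Mo…]: ligand charges -4, Mo(III) ⇒ ion charge 1−.
One 1+ cation balances one 1− anion.

[NbBr4(H2O)(py)][Mo(NO3)4(PPh3)2]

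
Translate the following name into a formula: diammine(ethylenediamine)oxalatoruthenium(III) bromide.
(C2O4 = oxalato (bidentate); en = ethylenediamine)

Ligands: 2 ammine (NH3, neutral), 1 oxalato (C2O4, -2), 1 ethylenediamine (en, neutral). Ligand charge sum = -2.
Charge balance with bromide (-1) requires 1 complex ion per 1 bromide.

[Ru(C2O4)(en)(NH3)2]Br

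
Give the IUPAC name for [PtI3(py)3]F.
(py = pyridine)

triiodotris(pyridine)platinum(IV) fluoride

The 1 fluoride counter-ion carries a total charge of -1, so each complex ion is 1+.
Ligand charges: 3×pyridine (neutral), 3×iodo (-1 each); total -3. So Pt + (-3) = 1+, giving Pt = +4.
Ligands are named alphabetically: iodo before pyridine.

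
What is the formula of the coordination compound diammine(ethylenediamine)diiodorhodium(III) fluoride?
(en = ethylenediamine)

[Rh(en)I2(NH3)2]F

Ligands: 2 iodo (I, -1), 2 ammine (NH3, neutral), 1 ethylenediamine (en, neutral). Ligand charge sum = -2.
With Rh in oxidation state +3, the complex ion is [Rh...]^1+.
Charge balance with fluoride (-1) requires 1 complex ion per 1 fluoride.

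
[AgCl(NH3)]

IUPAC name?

amminechlorosilver(I)

There is no counter-ion, so the complex is neutral overall.
Ligand charges: 1×ammine (neutral), 1×chloro (-1 each); total -1. So Ag + (-1) = 0, giving Ag = +1.
Ligands are named alphabetically: ammine before chloro.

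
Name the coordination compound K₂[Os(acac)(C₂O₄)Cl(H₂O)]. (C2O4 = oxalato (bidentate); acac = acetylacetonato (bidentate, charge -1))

The 2 potassium counter-ions carry a total charge of +2, so each complex ion is 2−.
Ligand charges: 1×oxalato (-2 each), 1×aqua (neutral), 1×acetylacetonato (-1 each), 1×chloro (-1 each); total -4. So Os + (-4) = 2−, giving Os = +2.
Ligands are named alphabetically: acetylacetonato before aqua before chloro before oxalato.
The complex ion is anionic, so osmium takes the -ate form osmate(II).

potassium (acetylacetonato)aquachlorooxalatoosmate(II)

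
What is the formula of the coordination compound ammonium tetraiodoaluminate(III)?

NH4[AlI4]

Ligands: 4 iodo (I, -1). Ligand charge sum = -4.
With Al in oxidation state +3, the complex ion is [Al...]^1−.
Charge balance with ammonium (+1) requires 1 complex ion per 1 ammonium.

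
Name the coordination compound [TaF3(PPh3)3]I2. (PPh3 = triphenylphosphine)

trifluorotris(triphenylphosphine)tantalum(V) iodide

The 2 iodide counter-ions carry a total charge of -2, so each complex ion is 2+.
Ligand charges: 3×fluoro (-1 each), 3×triphenylphosphine (neutral); total -3. So Ta + (-3) = 2+, giving Ta = +5.
Ligands are named alphabetically: fluoro before triphenylphosphine.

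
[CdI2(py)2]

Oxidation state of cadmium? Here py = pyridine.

+2

No counter-ion: the bracketed complex is neutral.
Ligand charges: 2×I = -2; 2×py neutral; sum -2.
Cd + (-2) = 0 ⇒ Cd is +2.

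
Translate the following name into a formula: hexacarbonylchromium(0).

[Cr(CO)6]

Ligands: 6 carbonyl (CO, neutral). Ligand charge sum = 0.
With Cr in oxidation state 0, the complex ion is [Cr...].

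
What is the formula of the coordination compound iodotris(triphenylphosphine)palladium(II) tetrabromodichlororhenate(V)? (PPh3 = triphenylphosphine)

Cation [Pd…]: ligand charges -1, Pd(II) ⇒ ion charge 1+.
Anion [Re…]: ligand charges -6, Re(V) ⇒ ion charge 1−.
One 1+ cation balances one 1− anion.

[PdI(PPh3)3][ReBr4Cl2]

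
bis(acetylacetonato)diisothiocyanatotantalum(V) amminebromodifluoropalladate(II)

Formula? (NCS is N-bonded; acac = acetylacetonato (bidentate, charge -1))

[Ta(acac)2(NCS)2][PdBrF2(NH3)]

Cation [Ta…]: ligand charges -4, Ta(V) ⇒ ion charge 1+.
Anion [Pd…]: ligand charges -3, Pd(II) ⇒ ion charge 1−.
One 1+ cation balances one 1− anion.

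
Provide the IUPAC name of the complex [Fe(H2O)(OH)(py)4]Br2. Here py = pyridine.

aquahydroxotetrakis(pyridine)iron(III) bromide

The 2 bromide counter-ions carry a total charge of -2, so each complex ion is 2+.
Ligand charges: 4×pyridine (neutral), 1×aqua (neutral), 1×hydroxo (-1 each); total -1. So Fe + (-1) = 2+, giving Fe = +3.
Ligands are named alphabetically: aqua before hydroxo before pyridine.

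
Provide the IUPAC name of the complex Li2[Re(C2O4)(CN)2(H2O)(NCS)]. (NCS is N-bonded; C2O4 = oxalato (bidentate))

lithium aquadicyanoisothiocyanatooxalatorhenate(III)

The 2 lithium counter-ions carry a total charge of +2, so each complex ion is 2−.
Ligand charges: 1×isothiocyanato (-1 each), 1×aqua (neutral), 1×oxalato (-2 each), 2×cyano (-1 each); total -5. So Re + (-5) = 2−, giving Re = +3.
Ligands are named alphabetically: aqua before cyano before isothiocyanato before oxalato.
The complex ion is anionic, so rhenium takes the -ate form rhenate(III).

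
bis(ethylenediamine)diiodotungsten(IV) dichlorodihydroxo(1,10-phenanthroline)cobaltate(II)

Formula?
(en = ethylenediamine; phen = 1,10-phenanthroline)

Cation [W…]: ligand charges -2, W(IV) ⇒ ion charge 2+.
Anion [Co…]: ligand charges -4, Co(II) ⇒ ion charge 2−.
One 2+ cation balances one 2− anion.

[W(en)2I2][CoCl2(OH)2(phen)]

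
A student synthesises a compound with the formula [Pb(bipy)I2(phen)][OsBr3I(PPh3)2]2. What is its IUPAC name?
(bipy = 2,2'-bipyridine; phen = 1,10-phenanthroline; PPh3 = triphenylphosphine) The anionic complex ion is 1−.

(2,2'-bipyridine)diiodo(1,10-phenanthroline)lead(IV) tribromoiodobis(triphenylphosphine)osmate(III)

Both ions are complex: the cation is named first with the plain metal name, the anion second with the -ate form; each ion's ligands are alphabetised independently.
The complex anion is given as 1−; its ligand charges sum to -4, so Os = +3.
With 2 anions per cation, the cation must be 2×1 = 2+.
Cation: ligand charges sum to -2; for the ion to be 2+, Pb = +4.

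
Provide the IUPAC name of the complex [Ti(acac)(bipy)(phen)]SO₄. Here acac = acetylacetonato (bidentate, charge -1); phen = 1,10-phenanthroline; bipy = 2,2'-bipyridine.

(acetylacetonato)(2,2'-bipyridine)(1,10-phenanthroline)titanium(III) sulfate

The 1 sulfate counter-ion carries a total charge of -2, so each complex ion is 2+.
Ligand charges: 1×acetylacetonato (-1 each), 1×1,10-phenanthroline (neutral), 1×2,2'-bipyridine (neutral); total -1. So Ti + (-1) = 2+, giving Ti = +3.
Ligands are named alphabetically: acetylacetonato before bipyridine before phenanthroline.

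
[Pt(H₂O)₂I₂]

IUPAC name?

There is no counter-ion, so the complex is neutral overall.
Ligand charges: 2×iodo (-1 each), 2×aqua (neutral); total -2. So Pt + (-2) = 0, giving Pt = +2.
Ligands are named alphabetically: aqua before iodo.

diaquadiiodoplatinum(II)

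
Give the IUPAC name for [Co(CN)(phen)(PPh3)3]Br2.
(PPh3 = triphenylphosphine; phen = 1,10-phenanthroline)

The 2 bromide counter-ions carry a total charge of -2, so each complex ion is 2+.
Ligand charges: 3×triphenylphosphine (neutral), 1×cyano (-1 each), 1×1,10-phenanthroline (neutral); total -1. So Co + (-1) = 2+, giving Co = +3.
Ligands are named alphabetically: cyano before phenanthroline before triphenylphosphine.

cyano(1,10-phenanthroline)tris(triphenylphosphine)cobalt(III) bromide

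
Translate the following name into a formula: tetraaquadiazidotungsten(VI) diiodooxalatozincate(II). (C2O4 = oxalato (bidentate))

[W(H2O)4(N3)2][Zn(C2O4)I2]2

Cation [W…]: ligand charges -2, W(VI) ⇒ ion charge 4+.
Anion [Zn…]: ligand charges -4, Zn(II) ⇒ ion charge 2−.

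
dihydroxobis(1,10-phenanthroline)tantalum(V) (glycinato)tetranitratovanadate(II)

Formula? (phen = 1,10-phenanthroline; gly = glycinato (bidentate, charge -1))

Cation [Ta…]: ligand charges -2, Ta(V) ⇒ ion charge 3+.
Anion [V…]: ligand charges -5, V(II) ⇒ ion charge 3−.
One 3+ cation balances one 3− anion.

[Ta(OH)2(phen)2][V(gly)(NO3)4]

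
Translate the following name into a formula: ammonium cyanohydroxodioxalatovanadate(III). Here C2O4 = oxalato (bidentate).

Ligands: 2 oxalato (C2O4, -2), 1 cyano (CN, -1), 1 hydroxo (OH, -1). Ligand charge sum = -6.
Charge balance with ammonium (+1) requires 1 complex ion per 3 ammonium.

(NH4)3[V(C2O4)2(CN)(OH)]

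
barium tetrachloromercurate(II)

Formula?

Ba[HgCl4]

Ligands: 4 chloro (Cl, -1). Ligand charge sum = -4.
With Hg in oxidation state +2, the complex ion is [Hg...]^2−.
Charge balance with barium (+2) requires 1 complex ion per 1 barium.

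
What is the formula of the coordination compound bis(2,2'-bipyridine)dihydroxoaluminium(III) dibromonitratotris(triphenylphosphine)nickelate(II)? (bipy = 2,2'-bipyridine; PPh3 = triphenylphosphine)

Cation [Al…]: ligand charges -2, Al(III) ⇒ ion charge 1+.
Anion [Ni…]: ligand charges -3, Ni(II) ⇒ ion charge 1−.
One 1+ cation balances one 1− anion.

[Al(bipy)2(OH)2][NiBr2(NO3)(PPh3)3]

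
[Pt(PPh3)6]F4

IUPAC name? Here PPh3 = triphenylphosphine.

The 4 fluoride counter-ions carry a total charge of -4, so each complex ion is 4+.
Ligand charges: 6×triphenylphosphine (neutral); total 0. So Pt + (0) = 4+, giving Pt = +4.

hexakis(triphenylphosphine)platinum(IV) fluoride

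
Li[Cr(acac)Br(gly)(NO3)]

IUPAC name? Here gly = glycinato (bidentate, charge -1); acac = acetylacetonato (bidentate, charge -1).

lithium (acetylacetonato)bromo(glycinato)nitratochromate(III)

The 1 lithium counter-ion carries a total charge of +1, so each complex ion is 1−.
Ligand charges: 1×nitrato (-1 each), 1×glycinato (-1 each), 1×acetylacetonato (-1 each), 1×bromo (-1 each); total -4. So Cr + (-4) = 1−, giving Cr = +3.
Ligands are named alphabetically: acetylacetonato before bromo before glycinato before nitrato.
The complex ion is anionic, so chromium takes the -ate form chromate(III).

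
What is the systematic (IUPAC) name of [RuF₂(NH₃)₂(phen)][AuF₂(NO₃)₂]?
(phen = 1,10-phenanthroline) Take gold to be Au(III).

Both ions are complex: the cation is named first with the plain metal name, the anion second with the -ate form; each ion's ligands are alphabetised independently.
Au is given as +3; the anion's ligand charges sum to -4, so the complex anion is 1−.
A 1:1 salt means the cation carries the equal and opposite charge, 1+.
Cation: ligand charges sum to -2; for the ion to be 1+, Ru = +3.

diamminedifluoro(1,10-phenanthroline)ruthenium(III) difluorodinitratoaurate(III)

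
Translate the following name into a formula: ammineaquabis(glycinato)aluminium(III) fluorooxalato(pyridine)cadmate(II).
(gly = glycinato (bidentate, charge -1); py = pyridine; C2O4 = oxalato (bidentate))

[Al(gly)2(H2O)(NH3)][Cd(C2O4)F(py)]

Cation [Al…]: ligand charges -2, Al(III) ⇒ ion charge 1+.
Anion [Cd…]: ligand charges -3, Cd(II) ⇒ ion charge 1−.
One 1+ cation balances one 1− anion.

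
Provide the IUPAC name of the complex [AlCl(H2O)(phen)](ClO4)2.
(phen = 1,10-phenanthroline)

The 2 perchlorate counter-ions carry a total charge of -2, so each complex ion is 2+.
Ligand charges: 1×chloro (-1 each), 1×1,10-phenanthroline (neutral), 1×aqua (neutral); total -1. So Al + (-1) = 2+, giving Al = +3.
Ligands are named alphabetically: aqua before chloro before phenanthroline.

aquachloro(1,10-phenanthroline)aluminium(III) perchlorate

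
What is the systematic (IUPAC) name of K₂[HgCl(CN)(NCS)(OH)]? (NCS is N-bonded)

The 2 potassium counter-ions carry a total charge of +2, so each complex ion is 2−.
Ligand charges: 1×chloro (-1 each), 1×cyano (-1 each), 1×hydroxo (-1 each), 1×isothiocyanato (-1 each); total -4. So Hg + (-4) = 2−, giving Hg = +2.
The complex ion is anionic, so mercury takes the -ate form mercurate(II).

potassium chlorocyanohydroxoisothiocyanatomercurate(II)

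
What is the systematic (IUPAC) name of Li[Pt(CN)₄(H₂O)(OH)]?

The 1 lithium counter-ion carries a total charge of +1, so each complex ion is 1−.
Ligand charges: 1×aqua (neutral), 4×cyano (-1 each), 1×hydroxo (-1 each); total -5. So Pt + (-5) = 1−, giving Pt = +4.
Ligands are named alphabetically: aqua before cyano before hydroxo.
The complex ion is anionic, so platinum takes the -ate form platinate(IV).

lithium aquatetracyanohydroxoplatinate(IV)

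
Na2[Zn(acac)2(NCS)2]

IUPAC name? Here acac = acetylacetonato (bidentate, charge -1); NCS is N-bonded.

sodium bis(acetylacetonato)diisothiocyanatozincate(II)

The 2 sodium counter-ions carry a total charge of +2, so each complex ion is 2−.
Ligand charges: 2×acetylacetonato (-1 each), 2×isothiocyanato (-1 each); total -4. So Zn + (-4) = 2−, giving Zn = +2.
Ligands are named alphabetically: acetylacetonato before isothiocyanato.
The complex ion is anionic, so zinc takes the -ate form zincate(II).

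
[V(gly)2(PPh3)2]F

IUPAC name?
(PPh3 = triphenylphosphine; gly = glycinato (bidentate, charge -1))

bis(glycinato)bis(triphenylphosphine)vanadium(III) fluoride

The 1 fluoride counter-ion carries a total charge of -1, so each complex ion is 1+.
Ligand charges: 2×triphenylphosphine (neutral), 2×glycinato (-1 each); total -2. So V + (-2) = 1+, giving V = +3.
Ligands are named alphabetically: glycinato before triphenylphosphine.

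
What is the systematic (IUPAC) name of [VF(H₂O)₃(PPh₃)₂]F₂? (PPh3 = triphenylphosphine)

triaquafluorobis(triphenylphosphine)vanadium(III) fluoride

The 2 fluoride counter-ions carry a total charge of -2, so each complex ion is 2+.
Ligand charges: 2×triphenylphosphine (neutral), 1×fluoro (-1 each), 3×aqua (neutral); total -1. So V + (-1) = 2+, giving V = +3.
Ligands are named alphabetically: aqua before fluoro before triphenylphosphine.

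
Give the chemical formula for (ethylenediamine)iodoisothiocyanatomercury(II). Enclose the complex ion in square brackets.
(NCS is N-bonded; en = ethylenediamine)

Ligands: 1 isothiocyanato (NCS, -1), 1 iodo (I, -1), 1 ethylenediamine (en, neutral). Ligand charge sum = -2.
With Hg in oxidation state +2, the complex ion is [Hg...].

[Hg(en)I(NCS)]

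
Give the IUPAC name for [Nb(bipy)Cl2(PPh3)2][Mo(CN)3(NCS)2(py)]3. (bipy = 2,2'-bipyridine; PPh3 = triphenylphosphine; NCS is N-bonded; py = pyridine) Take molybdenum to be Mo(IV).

Mo is given as +4; the anion's ligand charges sum to -5, so the complex anion is 1−.
With 3 anions per cation, the cation must be 3×1 = 3+.
Cation: ligand charges sum to -2; for the ion to be 3+, Nb = +5.

(2,2'-bipyridine)dichlorobis(triphenylphosphine)niobium(V) tricyanodiisothiocyanato(pyridine)molybdate(IV)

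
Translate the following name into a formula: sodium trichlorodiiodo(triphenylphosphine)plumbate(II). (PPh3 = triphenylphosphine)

Na3[PbCl3I2(PPh3)]

Ligands: 1 triphenylphosphine (PPh3, neutral), 2 iodo (I, -1), 3 chloro (Cl, -1). Ligand charge sum = -5.
With Pb in oxidation state +2, the complex ion is [Pb...]^3−.
Charge balance with sodium (+1) requires 1 complex ion per 3 sodium.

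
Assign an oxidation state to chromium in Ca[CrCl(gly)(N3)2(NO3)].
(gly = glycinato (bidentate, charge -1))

+3

1 calcium outside the brackets (+2 each) → the complex ion is 2−.
Ligand charges: 1×NO3 = -1; 1×Cl = -1; 1×gly = -1; 2×N3 = -2; sum -5.
Cr + (-5) = 2− ⇒ Cr is +3.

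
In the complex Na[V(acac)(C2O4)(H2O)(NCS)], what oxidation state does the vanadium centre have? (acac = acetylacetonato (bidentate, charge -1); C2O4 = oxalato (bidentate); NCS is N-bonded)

+3

1 sodium outside the brackets (+1 each) → the complex ion is 1−.
Ligand charges: 1×H2O neutral; 1×acac = -1; 1×C2O4 = -2; 1×NCS = -1; sum -4.
V + (-4) = 1− ⇒ V is +3.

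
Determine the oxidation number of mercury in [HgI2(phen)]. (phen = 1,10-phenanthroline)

+2

No counter-ion: the bracketed complex is neutral.
Ligand charges: 1×phen neutral; 2×I = -2; sum -2.
Hg + (-2) = 0 ⇒ Hg is +2.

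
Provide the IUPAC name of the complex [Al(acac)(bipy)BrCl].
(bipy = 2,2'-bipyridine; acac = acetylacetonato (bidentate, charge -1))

(acetylacetonato)(2,2'-bipyridine)bromochloroaluminium(III)

There is no counter-ion, so the complex is neutral overall.
Ligand charges: 1×chloro (-1 each), 1×2,2'-bipyridine (neutral), 1×acetylacetonato (-1 each), 1×bromo (-1 each); total -3. So Al + (-3) = 0, giving Al = +3.
Ligands are named alphabetically: acetylacetonato before bipyridine before bromo before chloro.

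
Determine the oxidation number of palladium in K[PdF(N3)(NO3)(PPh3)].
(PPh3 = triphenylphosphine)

1 potassium outside the brackets (+1 each) → the complex ion is 1−.
Ligand charges: 1×PPh3 neutral; 1×NO3 = -1; 1×N3 = -1; 1×F = -1; sum -3.
Pd + (-3) = 1− ⇒ Pd is +2.

+2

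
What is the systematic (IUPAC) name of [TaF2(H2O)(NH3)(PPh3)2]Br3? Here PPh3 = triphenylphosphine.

ammineaquadifluorobis(triphenylphosphine)tantalum(V) bromide

The 3 bromide counter-ions carry a total charge of -3, so each complex ion is 3+.
Ligand charges: 1×aqua (neutral), 1×ammine (neutral), 2×fluoro (-1 each), 2×triphenylphosphine (neutral); total -2. So Ta + (-2) = 3+, giving Ta = +5.
Ligands are named alphabetically: ammine before aqua before fluoro before triphenylphosphine.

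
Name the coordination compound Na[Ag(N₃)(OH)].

The 1 sodium counter-ion carries a total charge of +1, so each complex ion is 1−.
Ligand charges: 1×hydroxo (-1 each), 1×azido (-1 each); total -2. So Ag + (-2) = 1−, giving Ag = +1.
The complex ion is anionic, so silver takes the -ate form argentate(I).

sodium azidohydroxoargentate(I)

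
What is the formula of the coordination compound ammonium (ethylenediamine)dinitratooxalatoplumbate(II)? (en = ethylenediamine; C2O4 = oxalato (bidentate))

(NH4)2[Pb(C2O4)(en)(NO3)2]

Ligands: 1 ethylenediamine (en, neutral), 2 nitrato (NO3, -1), 1 oxalato (C2O4, -2). Ligand charge sum = -4.
With Pb in oxidation state +2, the complex ion is [Pb...]^2−.
Charge balance with ammonium (+1) requires 1 complex ion per 2 ammonium.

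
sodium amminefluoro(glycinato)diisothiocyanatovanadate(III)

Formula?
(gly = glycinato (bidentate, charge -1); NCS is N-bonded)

Ligands: 1 glycinato (gly, -1), 1 fluoro (F, -1), 1 ammine (NH3, neutral), 2 isothiocyanato (NCS, -1). Ligand charge sum = -4.
Charge balance with sodium (+1) requires 1 complex ion per 1 sodium.

Na[VF(gly)(NCS)2(NH3)]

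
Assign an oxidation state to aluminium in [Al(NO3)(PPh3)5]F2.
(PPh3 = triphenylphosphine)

2 fluoride outside the brackets (-1 each) → the complex ion is 2+.
Ligand charges: 5×PPh3 neutral; 1×NO3 = -1; sum -1.
Al + (-1) = 2+ ⇒ Al is +3.

+3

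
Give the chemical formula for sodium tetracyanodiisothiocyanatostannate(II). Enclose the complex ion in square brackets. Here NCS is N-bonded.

Na4[Sn(CN)4(NCS)2]

Ligands: 4 cyano (CN, -1), 2 isothiocyanato (NCS, -1). Ligand charge sum = -6.
With Sn in oxidation state +2, the complex ion is [Sn...]^4−.
Charge balance with sodium (+1) requires 1 complex ion per 4 sodium.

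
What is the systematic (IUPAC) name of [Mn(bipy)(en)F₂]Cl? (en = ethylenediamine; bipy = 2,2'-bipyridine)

The 1 chloride counter-ion carries a total charge of -1, so each complex ion is 1+.
Ligand charges: 2×fluoro (-1 each), 1×ethylenediamine (neutral), 1×2,2'-bipyridine (neutral); total -2. So Mn + (-2) = 1+, giving Mn = +3.
Ligands are named alphabetically: bipyridine before ethylenediamine before fluoro.

(2,2'-bipyridine)(ethylenediamine)difluoromanganese(III) chloride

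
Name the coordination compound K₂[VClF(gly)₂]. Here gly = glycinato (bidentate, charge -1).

The 2 potassium counter-ions carry a total charge of +2, so each complex ion is 2−.
Ligand charges: 2×glycinato (-1 each), 1×chloro (-1 each), 1×fluoro (-1 each); total -4. So V + (-4) = 2−, giving V = +2.
Ligands are named alphabetically: chloro before fluoro before glycinato.
The complex ion is anionic, so vanadium takes the -ate form vanadate(II).

potassium chlorofluorobis(glycinato)vanadate(II)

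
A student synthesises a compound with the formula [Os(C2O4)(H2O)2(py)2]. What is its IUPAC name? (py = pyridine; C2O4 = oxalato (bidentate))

There is no counter-ion, so the complex is neutral overall.
Ligand charges: 2×pyridine (neutral), 2×aqua (neutral), 1×oxalato (-2 each); total -2. So Os + (-2) = 0, giving Os = +2.
Ligands are named alphabetically: aqua before oxalato before pyridine.

diaquaoxalatobis(pyridine)osmium(II)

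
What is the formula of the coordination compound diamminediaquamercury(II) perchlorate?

[Hg(H2O)2(NH3)2](ClO4)2

Ligands: 2 ammine (NH3, neutral), 2 aqua (H2O, neutral). Ligand charge sum = 0.
With Hg in oxidation state +2, the complex ion is [Hg...]^2+.
Charge balance with perchlorate (-1) requires 1 complex ion per 2 perchlorate.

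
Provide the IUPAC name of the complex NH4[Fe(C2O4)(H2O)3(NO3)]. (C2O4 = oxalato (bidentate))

The 1 ammonium counter-ion carries a total charge of +1, so each complex ion is 1−.
Ligand charges: 1×oxalato (-2 each), 1×nitrato (-1 each), 3×aqua (neutral); total -3. So Fe + (-3) = 1−, giving Fe = +2.
Ligands are named alphabetically: aqua before nitrato before oxalato.
The complex ion is anionic, so iron takes the -ate form ferrate(II).

ammonium triaquanitratooxalatoferrate(II)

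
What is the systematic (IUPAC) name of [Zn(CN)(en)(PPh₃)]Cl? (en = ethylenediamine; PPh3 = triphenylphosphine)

cyano(ethylenediamine)(triphenylphosphine)zinc(II) chloride

The 1 chloride counter-ion carries a total charge of -1, so each complex ion is 1+.
Ligand charges: 1×ethylenediamine (neutral), 1×triphenylphosphine (neutral), 1×cyano (-1 each); total -1. So Zn + (-1) = 1+, giving Zn = +2.
Ligands are named alphabetically: cyano before ethylenediamine before triphenylphosphine.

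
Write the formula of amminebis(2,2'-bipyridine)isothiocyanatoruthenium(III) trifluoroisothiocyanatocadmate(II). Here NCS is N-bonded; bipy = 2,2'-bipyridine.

[Ru(bipy)2(NCS)(NH3)][CdF3(NCS)]

Cation [Ru…]: ligand charges -1, Ru(III) ⇒ ion charge 2+.
Anion [Cd…]: ligand charges -4, Cd(II) ⇒ ion charge 2−.
One 2+ cation balances one 2− anion.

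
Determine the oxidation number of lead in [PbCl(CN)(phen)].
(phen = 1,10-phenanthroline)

No counter-ion: the bracketed complex is neutral.
Ligand charges: 1×phen neutral; 1×Cl = -1; 1×CN = -1; sum -2.
Pb + (-2) = 0 ⇒ Pb is +2.

+2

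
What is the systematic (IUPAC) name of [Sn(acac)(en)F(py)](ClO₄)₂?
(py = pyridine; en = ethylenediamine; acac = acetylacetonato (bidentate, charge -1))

(acetylacetonato)(ethylenediamine)fluoro(pyridine)tin(IV) perchlorate

The 2 perchlorate counter-ions carry a total charge of -2, so each complex ion is 2+.
Ligand charges: 1×pyridine (neutral), 1×fluoro (-1 each), 1×ethylenediamine (neutral), 1×acetylacetonato (-1 each); total -2. So Sn + (-2) = 2+, giving Sn = +4.
Ligands are named alphabetically: acetylacetonato before ethylenediamine before fluoro before pyridine.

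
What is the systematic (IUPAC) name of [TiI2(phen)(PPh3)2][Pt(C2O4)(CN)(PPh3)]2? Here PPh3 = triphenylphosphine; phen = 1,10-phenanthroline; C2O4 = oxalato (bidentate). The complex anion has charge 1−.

diiodo(1,10-phenanthroline)bis(triphenylphosphine)titanium(IV) cyanooxalato(triphenylphosphine)platinate(II)

Both ions are complex: the cation is named first with the plain metal name, the anion second with the -ate form; each ion's ligands are alphabetised independently.
The complex anion is given as 1−; its ligand charges sum to -3, so Pt = +2.
With 2 anions per cation, the cation must be 2×1 = 2+.
Cation: ligand charges sum to -2; for the ion to be 2+, Ti = +4.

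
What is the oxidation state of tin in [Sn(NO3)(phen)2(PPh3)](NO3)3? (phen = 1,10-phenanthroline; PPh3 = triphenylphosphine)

3 nitrate outside the brackets (-1 each) → the complex ion is 3+.
Ligand charges: 1×NO3 = -1; 2×phen neutral; 1×PPh3 neutral; sum -1.
Sn + (-1) = 3+ ⇒ Sn is +4.

+4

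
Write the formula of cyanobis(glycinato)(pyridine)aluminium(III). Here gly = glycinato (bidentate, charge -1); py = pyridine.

[Al(CN)(gly)2(py)]

Ligands: 2 glycinato (gly, -1), 1 pyridine (py, neutral), 1 cyano (CN, -1). Ligand charge sum = -3.
With Al in oxidation state +3, the complex ion is [Al...].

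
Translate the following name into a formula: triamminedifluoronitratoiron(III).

[FeF2(NH3)3(NO3)]

Ligands: 1 nitrato (NO3, -1), 3 ammine (NH3, neutral), 2 fluoro (F, -1). Ligand charge sum = -3.
With Fe in oxidation state +3, the complex ion is [Fe...].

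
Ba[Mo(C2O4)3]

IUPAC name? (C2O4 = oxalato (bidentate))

barium trioxalatomolybdate(IV)

The 1 barium counter-ion carries a total charge of +2, so each complex ion is 2−.
Ligand charges: 3×oxalato (-2 each); total -6. So Mo + (-6) = 2−, giving Mo = +4.
The complex ion is anionic, so molybdenum takes the -ate form molybdate(IV).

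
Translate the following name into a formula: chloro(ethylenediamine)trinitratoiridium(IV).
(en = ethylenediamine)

[IrCl(en)(NO3)3]

Ligands: 1 ethylenediamine (en, neutral), 3 nitrato (NO3, -1), 1 chloro (Cl, -1). Ligand charge sum = -4.
With Ir in oxidation state +4, the complex ion is [Ir...].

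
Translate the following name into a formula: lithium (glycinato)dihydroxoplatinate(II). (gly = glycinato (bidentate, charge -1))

Li[Pt(gly)(OH)2]

Ligands: 1 glycinato (gly, -1), 2 hydroxo (OH, -1). Ligand charge sum = -3.
Charge balance with lithium (+1) requires 1 complex ion per 1 lithium.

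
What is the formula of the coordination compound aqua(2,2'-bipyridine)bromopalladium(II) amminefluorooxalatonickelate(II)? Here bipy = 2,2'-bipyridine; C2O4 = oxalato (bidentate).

[Pd(bipy)Br(H2O)][Ni(C2O4)F(NH3)]

Cation [Pd…]: ligand charges -1, Pd(II) ⇒ ion charge 1+.
Anion [Ni…]: ligand charges -3, Ni(II) ⇒ ion charge 1−.
One 1+ cation balances one 1− anion.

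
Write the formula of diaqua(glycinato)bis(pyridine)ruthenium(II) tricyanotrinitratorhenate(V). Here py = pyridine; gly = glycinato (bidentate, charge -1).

Cation [Ru…]: ligand charges -1, Ru(II) ⇒ ion charge 1+.
Anion [Re…]: ligand charges -6, Re(V) ⇒ ion charge 1−.
One 1+ cation balances one 1− anion.

[Ru(gly)(H2O)2(py)2][Re(CN)3(NO3)3]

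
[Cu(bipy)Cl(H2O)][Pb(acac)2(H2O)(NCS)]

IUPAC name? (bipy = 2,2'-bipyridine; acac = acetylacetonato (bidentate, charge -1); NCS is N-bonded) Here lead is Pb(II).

Pb is given as +2; the anion's ligand charges sum to -3, so the complex anion is 1−.
A 1:1 salt means the cation carries the equal and opposite charge, 1+.
Cation: ligand charges sum to -1; for the ion to be 1+, Cu = +2.

aqua(2,2'-bipyridine)chlorocopper(II) bis(acetylacetonato)aquaisothiocyanatoplumbate(II)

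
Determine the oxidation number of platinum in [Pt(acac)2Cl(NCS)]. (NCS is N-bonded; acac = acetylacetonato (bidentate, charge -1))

+4

No counter-ion: the bracketed complex is neutral.
Ligand charges: 1×NCS = -1; 2×acac = -2; 1×Cl = -1; sum -4.
Pt + (-4) = 0 ⇒ Pt is +4.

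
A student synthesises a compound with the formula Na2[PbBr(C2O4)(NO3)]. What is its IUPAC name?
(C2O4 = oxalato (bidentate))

The 2 sodium counter-ions carry a total charge of +2, so each complex ion is 2−.
Ligand charges: 1×oxalato (-2 each), 1×bromo (-1 each), 1×nitrato (-1 each); total -4. So Pb + (-4) = 2−, giving Pb = +2.
The complex ion is anionic, so lead takes the -ate form plumbate(II).

sodium bromonitratooxalatoplumbate(II)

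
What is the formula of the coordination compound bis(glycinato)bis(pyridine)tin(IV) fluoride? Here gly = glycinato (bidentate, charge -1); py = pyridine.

Ligands: 2 glycinato (gly, -1), 2 pyridine (py, neutral). Ligand charge sum = -2.
With Sn in oxidation state +4, the complex ion is [Sn...]^2+.
Charge balance with fluoride (-1) requires 1 complex ion per 2 fluoride.

[Sn(gly)2(py)2]F2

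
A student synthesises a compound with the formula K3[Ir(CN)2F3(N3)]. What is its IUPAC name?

potassium azidodicyanotrifluoroiridate(III)

The 3 potassium counter-ions carry a total charge of +3, so each complex ion is 3−.
Ligand charges: 2×cyano (-1 each), 1×azido (-1 each), 3×fluoro (-1 each); total -6. So Ir + (-6) = 3−, giving Ir = +3.
Ligands are named alphabetically: azido before cyano before fluoro.
The complex ion is anionic, so iridium takes the -ate form iridate(III).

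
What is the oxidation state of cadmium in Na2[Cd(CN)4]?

+2

2 sodium outside the brackets (+1 each) → the complex ion is 2−.
Ligand charges: 4×CN = -4; sum -4.
Cd + (-4) = 2− ⇒ Cd is +2.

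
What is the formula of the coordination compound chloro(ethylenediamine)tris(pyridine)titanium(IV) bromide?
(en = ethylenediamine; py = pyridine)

[TiCl(en)(py)3]Br3

Ligands: 1 ethylenediamine (en, neutral), 3 pyridine (py, neutral), 1 chloro (Cl, -1). Ligand charge sum = -1.
Charge balance with bromide (-1) requires 1 complex ion per 3 bromide.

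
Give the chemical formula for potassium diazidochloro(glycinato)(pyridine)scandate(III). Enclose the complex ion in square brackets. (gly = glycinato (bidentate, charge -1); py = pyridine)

Ligands: 1 chloro (Cl, -1), 1 glycinato (gly, -1), 2 azido (N3, -1), 1 pyridine (py, neutral). Ligand charge sum = -4.
With Sc in oxidation state +3, the complex ion is [Sc...]^1−.
Charge balance with potassium (+1) requires 1 complex ion per 1 potassium.

K[ScCl(gly)(N3)2(py)]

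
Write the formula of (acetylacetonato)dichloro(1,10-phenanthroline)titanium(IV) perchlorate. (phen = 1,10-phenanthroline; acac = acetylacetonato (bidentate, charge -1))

[Ti(acac)Cl2(phen)]ClO4

Ligands: 1 1,10-phenanthroline (phen, neutral), 1 acetylacetonato (acac, -1), 2 chloro (Cl, -1). Ligand charge sum = -3.
With Ti in oxidation state +4, the complex ion is [Ti...]^1+.
Charge balance with perchlorate (-1) requires 1 complex ion per 1 perchlorate.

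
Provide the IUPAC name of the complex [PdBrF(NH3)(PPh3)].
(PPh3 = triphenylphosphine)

There is no counter-ion, so the complex is neutral overall.
Ligand charges: 1×triphenylphosphine (neutral), 1×fluoro (-1 each), 1×bromo (-1 each), 1×ammine (neutral); total -2. So Pd + (-2) = 0, giving Pd = +2.
Ligands are named alphabetically: ammine before bromo before fluoro before triphenylphosphine.

amminebromofluoro(triphenylphosphine)palladium(II)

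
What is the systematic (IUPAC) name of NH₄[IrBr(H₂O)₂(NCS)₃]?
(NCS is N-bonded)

The 1 ammonium counter-ion carries a total charge of +1, so each complex ion is 1−.
Ligand charges: 1×bromo (-1 each), 3×isothiocyanato (-1 each), 2×aqua (neutral); total -4. So Ir + (-4) = 1−, giving Ir = +3.
The complex ion is anionic, so iridium takes the -ate form iridate(III).

ammonium diaquabromotriisothiocyanatoiridate(III)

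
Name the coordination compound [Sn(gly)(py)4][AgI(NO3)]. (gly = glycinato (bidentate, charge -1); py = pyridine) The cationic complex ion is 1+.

(glycinato)tetrakis(pyridine)tin(II) iodonitratoargentate(I)

The complex cation is given as 1+; its ligand charges sum to -1, so Sn = +2.
A 1:1 salt means the anion carries the equal and opposite charge, 1−.
Anion: ligand charges sum to -2; for the ion to be 1−, Ag = +1.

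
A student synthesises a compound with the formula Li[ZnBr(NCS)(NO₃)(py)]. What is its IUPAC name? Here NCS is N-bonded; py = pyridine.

lithium bromoisothiocyanatonitrato(pyridine)zincate(II)

The 1 lithium counter-ion carries a total charge of +1, so each complex ion is 1−.
Ligand charges: 1×nitrato (-1 each), 1×isothiocyanato (-1 each), 1×bromo (-1 each), 1×pyridine (neutral); total -3. So Zn + (-3) = 1−, giving Zn = +2.
Ligands are named alphabetically: bromo before isothiocyanato before nitrato before pyridine.
The complex ion is anionic, so zinc takes the -ate form zincate(II).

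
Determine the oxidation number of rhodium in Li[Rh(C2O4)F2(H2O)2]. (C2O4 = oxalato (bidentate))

+3

1 lithium outside the brackets (+1 each) → the complex ion is 1−.
Ligand charges: 1×C2O4 = -2; 2×F = -2; 2×H2O neutral; sum -4.
Rh + (-4) = 1− ⇒ Rh is +3.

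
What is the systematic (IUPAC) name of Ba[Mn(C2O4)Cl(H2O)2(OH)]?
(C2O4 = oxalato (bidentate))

The 1 barium counter-ion carries a total charge of +2, so each complex ion is 2−.
Ligand charges: 1×chloro (-1 each), 2×aqua (neutral), 1×hydroxo (-1 each), 1×oxalato (-2 each); total -4. So Mn + (-4) = 2−, giving Mn = +2.
Ligands are named alphabetically: aqua before chloro before hydroxo before oxalato.
The complex ion is anionic, so manganese takes the -ate form manganate(II).

barium diaquachlorohydroxooxalatomanganate(II)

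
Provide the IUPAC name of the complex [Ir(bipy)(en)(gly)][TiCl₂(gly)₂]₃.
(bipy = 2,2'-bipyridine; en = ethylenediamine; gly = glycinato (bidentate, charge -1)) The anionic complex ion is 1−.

The complex anion is given as 1−; its ligand charges sum to -4, so Ti = +3.
With 3 anions per cation, the cation must be 3×1 = 3+.
Cation: ligand charges sum to -1; for the ion to be 3+, Ir = +4.

(2,2'-bipyridine)(ethylenediamine)(glycinato)iridium(IV) dichlorobis(glycinato)titanate(III)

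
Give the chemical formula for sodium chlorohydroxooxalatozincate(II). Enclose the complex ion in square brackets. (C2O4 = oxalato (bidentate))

Na2[Zn(C2O4)Cl(OH)]

Ligands: 1 oxalato (C2O4, -2), 1 chloro (Cl, -1), 1 hydroxo (OH, -1). Ligand charge sum = -4.
Charge balance with sodium (+1) requires 1 complex ion per 2 sodium.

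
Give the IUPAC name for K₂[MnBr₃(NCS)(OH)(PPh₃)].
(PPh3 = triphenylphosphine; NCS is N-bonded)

The 2 potassium counter-ions carry a total charge of +2, so each complex ion is 2−.
Ligand charges: 1×hydroxo (-1 each), 1×triphenylphosphine (neutral), 1×isothiocyanato (-1 each), 3×bromo (-1 each); total -5. So Mn + (-5) = 2−, giving Mn = +3.
Ligands are named alphabetically: bromo before hydroxo before isothiocyanato before triphenylphosphine.
The complex ion is anionic, so manganese takes the -ate form manganate(III).

potassium tribromohydroxoisothiocyanato(triphenylphosphine)manganate(III)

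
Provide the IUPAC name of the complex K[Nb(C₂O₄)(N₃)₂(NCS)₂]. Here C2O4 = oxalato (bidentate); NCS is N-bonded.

The 1 potassium counter-ion carries a total charge of +1, so each complex ion is 1−.
Ligand charges: 2×azido (-1 each), 1×oxalato (-2 each), 2×isothiocyanato (-1 each); total -6. So Nb + (-6) = 1−, giving Nb = +5.
Ligands are named alphabetically: azido before isothiocyanato before oxalato.
The complex ion is anionic, so niobium takes the -ate form niobate(V).

potassium diazidodiisothiocyanatooxalatoniobate(V)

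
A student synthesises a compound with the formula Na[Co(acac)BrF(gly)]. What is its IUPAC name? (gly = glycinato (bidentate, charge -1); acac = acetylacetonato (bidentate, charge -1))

The 1 sodium counter-ion carries a total charge of +1, so each complex ion is 1−.
Ligand charges: 1×glycinato (-1 each), 1×fluoro (-1 each), 1×bromo (-1 each), 1×acetylacetonato (-1 each); total -4. So Co + (-4) = 1−, giving Co = +3.
Ligands are named alphabetically: acetylacetonato before bromo before fluoro before glycinato.
The complex ion is anionic, so cobalt takes the -ate form cobaltate(III).

sodium (acetylacetonato)bromofluoro(glycinato)cobaltate(III)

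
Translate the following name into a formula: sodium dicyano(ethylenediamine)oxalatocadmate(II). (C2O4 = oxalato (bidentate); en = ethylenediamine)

Na2[Cd(C2O4)(CN)2(en)]

Ligands: 1 oxalato (C2O4, -2), 1 ethylenediamine (en, neutral), 2 cyano (CN, -1). Ligand charge sum = -4.
Charge balance with sodium (+1) requires 1 complex ion per 2 sodium.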